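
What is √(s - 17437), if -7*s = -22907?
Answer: 4*I*√43379/7 ≈ 119.02*I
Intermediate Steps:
s = 22907/7 (s = -⅐*(-22907) = 22907/7 ≈ 3272.4)
√(s - 17437) = √(22907/7 - 17437) = √(-99152/7) = 4*I*√43379/7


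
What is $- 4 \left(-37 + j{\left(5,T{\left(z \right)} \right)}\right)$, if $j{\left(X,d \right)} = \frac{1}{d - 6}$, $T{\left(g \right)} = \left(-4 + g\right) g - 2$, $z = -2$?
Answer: $147$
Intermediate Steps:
$T{\left(g \right)} = -2 + g \left(-4 + g\right)$ ($T{\left(g \right)} = g \left(-4 + g\right) - 2 = -2 + g \left(-4 + g\right)$)
$j{\left(X,d \right)} = \frac{1}{-6 + d}$
$- 4 \left(-37 + j{\left(5,T{\left(z \right)} \right)}\right) = - 4 \left(-37 + \frac{1}{-6 - \left(-6 - 4\right)}\right) = - 4 \left(-37 + \frac{1}{-6 + \left(-2 + 4 + 8\right)}\right) = - 4 \left(-37 + \frac{1}{-6 + 10}\right) = - 4 \left(-37 + \frac{1}{4}\right) = \left(-4\right) \left(- \frac{147}{4}\right) = 147$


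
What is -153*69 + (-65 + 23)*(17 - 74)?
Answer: -8163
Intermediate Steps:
-153*69 + (-65 + 23)*(17 - 74) = -10557 - 42*(-57) = -10557 + 2394 = -8163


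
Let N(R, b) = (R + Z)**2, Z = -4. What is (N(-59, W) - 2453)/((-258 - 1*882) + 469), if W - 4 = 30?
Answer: -1516/671 ≈ -2.2593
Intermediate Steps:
W = 34 (W = 4 + 30 = 34)
N(R, b) = (-4 + R)**2 (N(R, b) = (R - 4)**2 = (-4 + R)**2)
(N(-59, W) - 2453)/((-258 - 1*882) + 469) = ((-4 - 59)**2 - 2453)/((-258 - 1*882) + 469) = ((-63)**2 - 2453)/((-258 - 882) + 469) = (3969 - 2453)/(-1140 + 469) = 1516/(-671) = 1516*(-1/671) = -1516/671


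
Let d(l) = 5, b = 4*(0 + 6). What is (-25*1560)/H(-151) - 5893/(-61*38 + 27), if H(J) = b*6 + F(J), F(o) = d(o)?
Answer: -88470943/341359 ≈ -259.17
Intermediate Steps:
b = 24 (b = 4*6 = 24)
F(o) = 5
H(J) = 149 (H(J) = 24*6 + 5 = 144 + 5 = 149)
(-25*1560)/H(-151) - 5893/(-61*38 + 27) = -25*1560/149 - 5893/(-61*38 + 27) = -39000*1/149 - 5893/(-2318 + 27) = -39000/149 - 5893/(-2291) = -39000/149 - 5893*(-1/2291) = -39000/149 + 5893/2291 = -88470943/341359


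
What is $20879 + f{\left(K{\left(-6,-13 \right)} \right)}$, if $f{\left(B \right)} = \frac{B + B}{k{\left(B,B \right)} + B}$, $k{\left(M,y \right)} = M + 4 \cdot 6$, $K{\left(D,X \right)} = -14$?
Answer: $20886$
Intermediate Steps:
$k{\left(M,y \right)} = 24 + M$ ($k{\left(M,y \right)} = M + 24 = 24 + M$)
$f{\left(B \right)} = \frac{2 B}{24 + 2 B}$ ($f{\left(B \right)} = \frac{B + B}{\left(24 + B\right) + B} = \frac{2 B}{24 + 2 B}$)
$20879 + f{\left(K{\left(-6,-13 \right)} \right)} = 20879 - \frac{14}{12 - 14} = 20879 - \frac{14}{-2} = 20879 - -7 = 20879 + 7 = 20886$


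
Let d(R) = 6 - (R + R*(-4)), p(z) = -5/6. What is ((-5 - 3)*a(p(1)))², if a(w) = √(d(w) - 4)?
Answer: -32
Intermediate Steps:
p(z) = -⅚ (p(z) = -5*⅙ = -⅚)
d(R) = 6 + 3*R (d(R) = 6 - (R - 4*R) = 6 - (-3)*R = 6 + 3*R)
a(w) = √(2 + 3*w) (a(w) = √((6 + 3*w) - 4) = √(2 + 3*w))
((-5 - 3)*a(p(1)))² = ((-5 - 3)*√(2 + 3*(-⅚)))² = (-8*√(2 - 5/2))² = (-4*I*√2)² = -32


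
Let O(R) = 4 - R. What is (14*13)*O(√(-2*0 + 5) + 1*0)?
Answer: 728 - 182*√5 ≈ 321.04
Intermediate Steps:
(14*13)*O(√(-2*0 + 5) + 1*0) = (14*13)*(4 - (√(-2*0 + 5) + 1*0)) = 182*(4 - (√(0 + 5) + 0)) = 182*(4 - (√5 + 0)) = 182*(4 - √5) = 728 - 182*√5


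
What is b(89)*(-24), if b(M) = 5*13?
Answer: -1560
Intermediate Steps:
b(M) = 65
b(89)*(-24) = 65*(-24) = -1560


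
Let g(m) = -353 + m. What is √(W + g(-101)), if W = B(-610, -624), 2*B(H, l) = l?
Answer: I*√766 ≈ 27.677*I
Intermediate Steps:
B(H, l) = l/2
W = -312 (W = (½)*(-624) = -312)
√(W + g(-101)) = √(-312 + (-353 - 101)) = √(-312 - 454) = √(-766) = I*√766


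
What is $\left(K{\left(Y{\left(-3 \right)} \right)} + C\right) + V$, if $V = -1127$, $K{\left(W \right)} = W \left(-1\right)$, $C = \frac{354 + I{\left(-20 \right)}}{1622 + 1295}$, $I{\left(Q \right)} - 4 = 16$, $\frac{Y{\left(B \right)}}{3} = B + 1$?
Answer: $- \frac{3269583}{2917} \approx -1120.9$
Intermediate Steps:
$Y{\left(B \right)} = 3 + 3 B$ ($Y{\left(B \right)} = 3 \left(B + 1\right) = 3 \left(1 + B\right) = 3 + 3 B$)
$I{\left(Q \right)} = 20$ ($I{\left(Q \right)} = 4 + 16 = 20$)
$C = \frac{374}{2917}$ ($C = \frac{354 + 20}{1622 + 1295} = \frac{374}{2917} \approx 0.12821$)
$K{\left(W \right)} = - W$
$\left(K{\left(Y{\left(-3 \right)} \right)} + C\right) + V = \left(- (3 + 3 \left(-3\right)) + \frac{374}{2917}\right) - 1127 = \left(- (3 - 9) + \frac{374}{2917}\right) - 1127 = \left(\left(-1\right) \left(-6\right) + \frac{374}{2917}\right) - 1127 = \left(6 + \frac{374}{2917}\right) - 1127 = \frac{17876}{2917} - 1127 = - \frac{3269583}{2917}$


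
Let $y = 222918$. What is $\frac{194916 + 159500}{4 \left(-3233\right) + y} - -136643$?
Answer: $\frac{14346735707}{104993} \approx 1.3664 \cdot 10^{5}$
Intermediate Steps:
$\frac{194916 + 159500}{4 \left(-3233\right) + y} - -136643 = \frac{194916 + 159500}{4 \left(-3233\right) + 222918} - -136643 = \frac{354416}{-12932 + 222918} + 136643 = \frac{354416}{209986} + 136643 = 354416 \cdot \frac{1}{209986} + 136643 = \frac{177208}{104993} + 136643 = \frac{14346735707}{104993}$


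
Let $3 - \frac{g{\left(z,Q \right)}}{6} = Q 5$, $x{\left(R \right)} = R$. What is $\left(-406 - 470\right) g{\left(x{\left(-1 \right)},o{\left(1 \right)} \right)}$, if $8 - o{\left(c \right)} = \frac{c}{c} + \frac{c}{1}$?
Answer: $141912$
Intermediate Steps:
$o{\left(c \right)} = 7 - c$ ($o{\left(c \right)} = 8 - \left(\frac{c}{c} + \frac{c}{1}\right) = 8 - \left(1 + c 1\right) = 8 - \left(1 + c\right) = 7 - c$)
$g{\left(z,Q \right)} = 18 - 30 Q$ ($g{\left(z,Q \right)} = 18 - 6 Q 5 = 18 - 6 \cdot 5 Q = 18 - 30 Q$)
$\left(-406 - 470\right) g{\left(x{\left(-1 \right)},o{\left(1 \right)} \right)} = \left(-406 - 470\right) \left(18 - 30 \left(7 - 1\right)\right) = - 876 \left(18 - 30 \left(7 - 1\right)\right) = - 876 \left(18 - 180\right) = \left(-876\right) \left(-162\right) = 141912$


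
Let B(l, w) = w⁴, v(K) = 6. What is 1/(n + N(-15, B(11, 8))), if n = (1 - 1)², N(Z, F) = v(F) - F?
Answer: -1/4090 ≈ -0.00024450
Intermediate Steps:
N(Z, F) = 6 - F
n = 0 (n = 0² = 0)
1/(n + N(-15, B(11, 8))) = 1/(0 + (6 - 1*8⁴)) = 1/(0 + (6 - 1*4096)) = 1/(0 + (6 - 4096)) = 1/(0 - 4090) = 1/(-4090) = -1/4090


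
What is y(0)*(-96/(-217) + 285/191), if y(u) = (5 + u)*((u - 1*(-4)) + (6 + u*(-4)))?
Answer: 4009050/41447 ≈ 96.727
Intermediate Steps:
y(u) = (5 + u)*(10 - 3*u) (y(u) = (5 + u)*((u + 4) + (6 - 4*u)) = (5 + u)*((4 + u) + (6 - 4*u)) = (5 + u)*(10 - 3*u))
y(0)*(-96/(-217) + 285/191) = (50 - 5*0 - 3*0**2)*(-96/(-217) + 285/191) = (50 + 0 - 3*0)*(-96*(-1/217) + 285*(1/191)) = (50 + 0 + 0)*(96/217 + 285/191) = 50*(80181/41447) = 4009050/41447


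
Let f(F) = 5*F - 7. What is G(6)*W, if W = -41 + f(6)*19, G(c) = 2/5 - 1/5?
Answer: 396/5 ≈ 79.200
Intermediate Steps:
f(F) = -7 + 5*F
G(c) = ⅕ (G(c) = 2*(⅕) - 1*⅕ = ⅖ - ⅕ = ⅕)
W = 396 (W = -41 + (-7 + 5*6)*19 = -41 + (-7 + 30)*19 = -41 + 23*19 = -41 + 437 = 396)
G(6)*W = (⅕)*396 = 396/5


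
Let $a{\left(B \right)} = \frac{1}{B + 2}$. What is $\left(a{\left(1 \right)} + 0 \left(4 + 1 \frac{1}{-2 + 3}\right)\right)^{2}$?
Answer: $\frac{1}{9} \approx 0.11111$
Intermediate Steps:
$a{\left(B \right)} = \frac{1}{2 + B}$
$\left(a{\left(1 \right)} + 0 \left(4 + 1 \frac{1}{-2 + 3}\right)\right)^{2} = \left(\frac{1}{2 + 1} + 0 \left(4 + 1 \frac{1}{-2 + 3}\right)\right)^{2} = \left(\frac{1}{3} + 0 \left(4 + 1 \cdot 1^{-1}\right)\right)^{2} = \left(\frac{1}{3} + 0 \left(4 + 1 \cdot 1\right)\right)^{2} = \left(\frac{1}{3} + 0 \left(4 + 1\right)\right)^{2} = \left(\frac{1}{3} + 0 \cdot 5\right)^{2} = \left(\frac{1}{3} + 0\right)^{2} = \left(\frac{1}{3}\right)^{2} = \frac{1}{9}$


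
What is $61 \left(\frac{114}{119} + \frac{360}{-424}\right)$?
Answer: $\frac{41907}{6307} \approx 6.6445$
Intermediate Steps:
$61 \left(\frac{114}{119} + \frac{360}{-424}\right) = 61 \left(114 \cdot \frac{1}{119} + 360 \left(- \frac{1}{424}\right)\right) = 61 \left(\frac{114}{119} - \frac{45}{53}\right) = 61 \cdot \frac{687}{6307} = \frac{41907}{6307}$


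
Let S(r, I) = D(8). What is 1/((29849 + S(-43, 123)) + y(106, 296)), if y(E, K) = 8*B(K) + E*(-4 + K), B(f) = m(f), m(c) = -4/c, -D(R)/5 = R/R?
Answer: 37/2249448 ≈ 1.6448e-5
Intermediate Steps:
D(R) = -5 (D(R) = -5*R/R = -5*1 = -5)
S(r, I) = -5
B(f) = -4/f
y(E, K) = -32/K + E*(-4 + K) (y(E, K) = 8*(-4/K) + E*(-4 + K) = -32/K + E*(-4 + K))
1/((29849 + S(-43, 123)) + y(106, 296)) = 1/((29849 - 5) + (-32 + 106*296*(-4 + 296))/296) = 1/(29844 + (-32 + 106*296*292)/296) = 1/(29844 + (-32 + 9161792)/296) = 1/(29844 + (1/296)*9161760) = 1/(29844 + 1145220/37) = 1/(2249448/37) = 37/2249448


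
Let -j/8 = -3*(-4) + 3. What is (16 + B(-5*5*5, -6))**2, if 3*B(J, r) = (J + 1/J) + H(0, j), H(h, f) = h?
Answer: 92659876/140625 ≈ 658.92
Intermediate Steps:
j = -120 (j = -8*(-3*(-4) + 3) = -8*(12 + 3) = -8*15 = -120)
B(J, r) = J/3 + 1/(3*J) (B(J, r) = ((J + 1/J) + 0)/3 = (J + 1/J)/3 = J/3 + 1/(3*J))
(16 + B(-5*5*5, -6))**2 = (16 + (1 + (-5*5*5)**2)/(3*((-5*5*5))))**2 = (16 + (1 + (-25*5)**2)/(3*((-25*5))))**2 = (16 + (1/3)*(1 + (-125)**2)/(-125))**2 = (16 + (1/3)*(-1/125)*(1 + 15625))**2 = (16 + (1/3)*(-1/125)*15626)**2 = (16 - 15626/375)**2 = (-9626/375)**2 = 92659876/140625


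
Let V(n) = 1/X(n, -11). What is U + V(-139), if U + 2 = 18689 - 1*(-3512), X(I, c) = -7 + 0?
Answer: 155392/7 ≈ 22199.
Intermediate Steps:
X(I, c) = -7
U = 22199 (U = -2 + (18689 - 1*(-3512)) = -2 + (18689 + 3512) = -2 + 22201 = 22199)
V(n) = -1/7 (V(n) = 1/(-7) = -1/7)
U + V(-139) = 22199 - 1/7 = 155392/7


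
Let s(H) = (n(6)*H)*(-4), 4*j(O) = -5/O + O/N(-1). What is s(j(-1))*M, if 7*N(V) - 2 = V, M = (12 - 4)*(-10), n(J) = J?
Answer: -960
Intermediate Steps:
M = -80 (M = 8*(-10) = -80)
N(V) = 2/7 + V/7
j(O) = -5/(4*O) + 7*O/4 (j(O) = (-5/O + O/(2/7 + (⅐)*(-1)))/4 = (-5/O + O/(2/7 - ⅐))/4 = (-5/O + O/(⅐))/4 = (-5/O + O*7)/4 = (-5/O + 7*O)/4 = -5/(4*O) + 7*O/4)
s(H) = -24*H (s(H) = (6*H)*(-4) = -24*H)
s(j(-1))*M = -6*(-5 + 7*(-1)²)/(-1)*(-80) = -6*(-1)*(-5 + 7*1)*(-80) = -6*(-1)*(-5 + 7)*(-80) = -6*(-1)*2*(-80) = -24*(-½)*(-80) = 12*(-80) = -960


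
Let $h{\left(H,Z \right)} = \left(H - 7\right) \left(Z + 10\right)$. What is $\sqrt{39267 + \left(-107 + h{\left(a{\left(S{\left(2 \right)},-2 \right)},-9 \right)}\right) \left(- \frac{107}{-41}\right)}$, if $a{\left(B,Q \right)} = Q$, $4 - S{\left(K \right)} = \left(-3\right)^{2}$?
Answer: $\frac{\sqrt{65498935}}{41} \approx 197.39$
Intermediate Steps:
$S{\left(K \right)} = -5$ ($S{\left(K \right)} = 4 - \left(-3\right)^{2} = 4 - 9 = -5$)
$h{\left(H,Z \right)} = \left(-7 + H\right) \left(10 + Z\right)$
$\sqrt{39267 + \left(-107 + h{\left(a{\left(S{\left(2 \right)},-2 \right)},-9 \right)}\right) \left(- \frac{107}{-41}\right)} = \sqrt{39267 + \left(-107 - 9\right) \left(- \frac{107}{-41}\right)} = \sqrt{39267 + \left(-107 + \left(-70 + 63 - 20 + 18\right)\right) \left(\left(-107\right) \left(- \frac{1}{41}\right)\right)} = \sqrt{39267 + \left(-107 - 9\right) \frac{107}{41}} = \sqrt{39267 - \frac{12412}{41}} = \sqrt{\frac{1597535}{41}} = \frac{\sqrt{65498935}}{41}$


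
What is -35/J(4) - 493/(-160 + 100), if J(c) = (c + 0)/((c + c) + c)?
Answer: -5807/60 ≈ -96.783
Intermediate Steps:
J(c) = ⅓ (J(c) = c/(2*c + c) = c/((3*c)) = c*(1/(3*c)) = ⅓)
-35/J(4) - 493/(-160 + 100) = -35/⅓ - 493/(-160 + 100) = -35*3 - 493/(-60) = -105 - 493*(-1/60) = -105 + 493/60 = -5807/60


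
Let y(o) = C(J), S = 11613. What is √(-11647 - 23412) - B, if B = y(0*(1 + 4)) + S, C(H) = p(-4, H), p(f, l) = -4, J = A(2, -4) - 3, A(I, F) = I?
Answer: -11609 + I*√35059 ≈ -11609.0 + 187.24*I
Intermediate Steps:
J = -1 (J = 2 - 3 = -1)
C(H) = -4
y(o) = -4
B = 11609 (B = -4 + 11613 = 11609)
√(-11647 - 23412) - B = √(-11647 - 23412) - 1*11609 = √(-35059) - 11609 = I*√35059 - 11609 = -11609 + I*√35059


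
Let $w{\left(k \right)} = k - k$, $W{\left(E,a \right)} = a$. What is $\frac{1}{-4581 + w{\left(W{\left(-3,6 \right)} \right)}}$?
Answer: $- \frac{1}{4581} \approx -0.00021829$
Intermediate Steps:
$w{\left(k \right)} = 0$
$\frac{1}{-4581 + w{\left(W{\left(-3,6 \right)} \right)}} = \frac{1}{-4581 + 0} = \frac{1}{-4581} = - \frac{1}{4581}$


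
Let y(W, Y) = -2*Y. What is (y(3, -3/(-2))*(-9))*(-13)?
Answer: -351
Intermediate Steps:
(y(3, -3/(-2))*(-9))*(-13) = (-(-6)/(-2)*(-9))*(-13) = (-(-6)*(-1)/2*(-9))*(-13) = (-2*3/2*(-9))*(-13) = -3*(-9)*(-13) = 27*(-13) = -351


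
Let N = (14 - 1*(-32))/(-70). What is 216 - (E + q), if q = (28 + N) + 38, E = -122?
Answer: 9543/35 ≈ 272.66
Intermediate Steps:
N = -23/35 (N = (14 + 32)*(-1/70) = 46*(-1/70) = -23/35 ≈ -0.65714)
q = 2287/35 (q = (28 - 23/35) + 38 = 957/35 + 38 = 2287/35 ≈ 65.343)
216 - (E + q) = 216 - (-122 + 2287/35) = 216 - 1*(-1983/35) = 216 + 1983/35 = 9543/35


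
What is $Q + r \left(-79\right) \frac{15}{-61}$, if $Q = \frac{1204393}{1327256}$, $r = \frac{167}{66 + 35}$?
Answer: $\frac{270077591393}{8177224216} \approx 33.028$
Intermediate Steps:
$r = \frac{167}{101} \approx 1.6535$
$Q = \frac{1204393}{1327256}$ ($Q = 1204393 \cdot \frac{1}{1327256} = \frac{1204393}{1327256} \approx 0.90743$)
$Q + r \left(-79\right) \frac{15}{-61} = \frac{1204393}{1327256} + \frac{167}{101} \left(-79\right) \frac{15}{-61} = \frac{1204393}{1327256} - \frac{13193 \cdot 15 \left(- \frac{1}{61}\right)}{101} = \frac{1204393}{1327256} - - \frac{197895}{6161} = \frac{1204393}{1327256} + \frac{197895}{6161} = \frac{270077591393}{8177224216}$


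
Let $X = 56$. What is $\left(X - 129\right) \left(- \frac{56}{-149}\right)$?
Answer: $- \frac{4088}{149} \approx -27.436$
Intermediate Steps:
$\left(X - 129\right) \left(- \frac{56}{-149}\right) = \left(56 - 129\right) \left(- \frac{56}{-149}\right) = - 73 \left(\left(-56\right) \left(- \frac{1}{149}\right)\right) = \left(-73\right) \frac{56}{149} = - \frac{4088}{149}$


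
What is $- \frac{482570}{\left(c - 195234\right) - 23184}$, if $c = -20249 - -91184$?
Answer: $\frac{482570}{147483} \approx 3.272$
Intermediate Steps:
$c = 70935$ ($c = -20249 + 91184 = 70935$)
$- \frac{482570}{\left(c - 195234\right) - 23184} = - \frac{482570}{\left(70935 - 195234\right) - 23184} = - \frac{482570}{-124299 - 23184} = - \frac{482570}{-147483} = \left(-482570\right) \left(- \frac{1}{147483}\right) = \frac{482570}{147483}$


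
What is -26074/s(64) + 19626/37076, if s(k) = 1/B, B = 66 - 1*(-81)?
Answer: -71053882551/18538 ≈ -3.8329e+6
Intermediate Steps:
B = 147 (B = 66 + 81 = 147)
s(k) = 1/147
-26074/s(64) + 19626/37076 = -26074/1/147 + 19626/37076 = -26074*147 + 19626*(1/37076) = -3832878 + 9813/18538 = -71053882551/18538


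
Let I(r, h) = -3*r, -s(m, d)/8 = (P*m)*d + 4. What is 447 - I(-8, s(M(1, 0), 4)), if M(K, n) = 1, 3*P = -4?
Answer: 423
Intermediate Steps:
P = -4/3 (P = (⅓)*(-4) = -4/3 ≈ -1.3333)
s(m, d) = -32 + 32*d*m/3 (s(m, d) = -8*((-4*m/3)*d + 4) = -8*(-4*d*m/3 + 4) = -8*(4 - 4*d*m/3) = -32 + 32*d*m/3)
447 - I(-8, s(M(1, 0), 4)) = 447 - (-3)*(-8) = 447 - 1*24 = 447 - 24 = 423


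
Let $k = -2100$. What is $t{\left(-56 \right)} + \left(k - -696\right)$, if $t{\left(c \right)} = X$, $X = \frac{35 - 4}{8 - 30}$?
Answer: $- \frac{30919}{22} \approx -1405.4$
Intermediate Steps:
$X = - \frac{31}{22}$ ($X = \frac{31}{-22} = 31 \left(- \frac{1}{22}\right) = - \frac{31}{22} \approx -1.4091$)
$t{\left(c \right)} = - \frac{31}{22}$
$t{\left(-56 \right)} + \left(k - -696\right) = - \frac{31}{22} - 1404 = - \frac{30919}{22}$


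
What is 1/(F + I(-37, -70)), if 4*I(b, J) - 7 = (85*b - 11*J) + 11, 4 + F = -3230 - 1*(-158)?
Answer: -4/14661 ≈ -0.00027283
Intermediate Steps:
F = -3076 (F = -4 + (-3230 - 1*(-158)) = -4 + (-3230 + 158) = -4 - 3072 = -3076)
I(b, J) = 9/2 - 11*J/4 + 85*b/4 (I(b, J) = 7/4 + ((85*b - 11*J) + 11)/4 = 7/4 + ((-11*J + 85*b) + 11)/4 = 7/4 + (11 - 11*J + 85*b)/4 = 7/4 + (11/4 - 11*J/4 + 85*b/4) = 9/2 - 11*J/4 + 85*b/4)
1/(F + I(-37, -70)) = 1/(-3076 + (9/2 - 11/4*(-70) + (85/4)*(-37))) = 1/(-3076 + (9/2 + 385/2 - 3145/4)) = 1/(-3076 - 2357/4) = 1/(-14661/4) = -4/14661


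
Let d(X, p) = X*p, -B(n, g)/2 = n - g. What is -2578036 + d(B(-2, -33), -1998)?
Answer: -2454160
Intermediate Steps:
B(n, g) = -2*n + 2*g (B(n, g) = -2*(n - g) = -2*n + 2*g)
-2578036 + d(B(-2, -33), -1998) = -2578036 + (-2*(-2) + 2*(-33))*(-1998) = -2578036 + (4 - 66)*(-1998) = -2578036 - 62*(-1998) = -2578036 + 123876 = -2454160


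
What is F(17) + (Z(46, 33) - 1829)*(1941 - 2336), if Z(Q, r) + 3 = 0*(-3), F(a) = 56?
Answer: 723696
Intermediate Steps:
Z(Q, r) = -3 (Z(Q, r) = -3 + 0*(-3) = -3 + 0 = -3)
F(17) + (Z(46, 33) - 1829)*(1941 - 2336) = 56 + (-3 - 1829)*(1941 - 2336) = 56 - 1832*(-395) = 56 + 723640 = 723696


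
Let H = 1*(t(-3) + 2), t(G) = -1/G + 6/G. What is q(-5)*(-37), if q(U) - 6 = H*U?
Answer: -481/3 ≈ -160.33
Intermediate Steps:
t(G) = 5/G
H = ⅓ (H = 1*(5/(-3) + 2) = 1*(5*(-⅓) + 2) = 1*(-5/3 + 2) = 1*(⅓) = ⅓ ≈ 0.33333)
q(U) = 6 + U/3
q(-5)*(-37) = (6 + (⅓)*(-5))*(-37) = (6 - 5/3)*(-37) = (13/3)*(-37) = -481/3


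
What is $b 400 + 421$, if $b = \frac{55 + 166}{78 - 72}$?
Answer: $\frac{45463}{3} \approx 15154.0$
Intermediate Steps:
$b = \frac{221}{6} \approx 36.833$
$b 400 + 421 = \frac{221}{6} \cdot 400 + 421 = \frac{44200}{3} + 421 = \frac{45463}{3}$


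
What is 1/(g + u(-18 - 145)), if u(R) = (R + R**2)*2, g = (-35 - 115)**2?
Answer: 1/75312 ≈ 1.3278e-5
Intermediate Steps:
g = 22500 (g = (-150)**2 = 22500)
u(R) = 2*R + 2*R**2
1/(g + u(-18 - 145)) = 1/(22500 + 2*(-18 - 145)*(1 + (-18 - 145))) = 1/(22500 + 2*(-163)*(1 - 163)) = 1/(22500 + 2*(-163)*(-162)) = 1/(22500 + 52812) = 1/75312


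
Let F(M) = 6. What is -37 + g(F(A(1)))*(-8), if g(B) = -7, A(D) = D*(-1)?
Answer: 19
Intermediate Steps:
A(D) = -D
-37 + g(F(A(1)))*(-8) = -37 - 7*(-8) = -37 + 56 = 19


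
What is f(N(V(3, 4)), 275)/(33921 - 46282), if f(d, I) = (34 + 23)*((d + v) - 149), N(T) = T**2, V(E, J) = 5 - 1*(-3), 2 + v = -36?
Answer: 7011/12361 ≈ 0.56719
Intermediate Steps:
v = -38 (v = -2 - 36 = -38)
V(E, J) = 8 (V(E, J) = 5 + 3 = 8)
f(d, I) = -10659 + 57*d (f(d, I) = (34 + 23)*((d - 38) - 149) = 57*((-38 + d) - 149) = 57*(-187 + d) = -10659 + 57*d)
f(N(V(3, 4)), 275)/(33921 - 46282) = (-10659 + 57*8**2)/(33921 - 46282) = (-10659 + 57*64)/(-12361) = (-10659 + 3648)*(-1/12361) = -7011*(-1/12361) = 7011/12361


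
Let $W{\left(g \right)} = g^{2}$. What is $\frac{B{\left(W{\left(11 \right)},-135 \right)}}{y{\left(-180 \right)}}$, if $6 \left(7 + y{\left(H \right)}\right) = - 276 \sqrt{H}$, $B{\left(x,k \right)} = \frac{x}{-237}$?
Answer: $\frac{847}{90280173} - \frac{11132 i \sqrt{5}}{30093391} \approx 9.3819 \cdot 10^{-6} - 0.00082716 i$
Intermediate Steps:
$B{\left(x,k \right)} = - \frac{x}{237}$ ($B{\left(x,k \right)} = x \left(- \frac{1}{237}\right) = - \frac{x}{237}$)
$y{\left(H \right)} = -7 - 46 \sqrt{H}$ ($y{\left(H \right)} = -7 + \frac{\left(-276\right) \sqrt{H}}{6} = -7 - 46 \sqrt{H}$)
$\frac{B{\left(W{\left(11 \right)},-135 \right)}}{y{\left(-180 \right)}} = \frac{\left(- \frac{1}{237}\right) 11^{2}}{-7 - 46 \sqrt{-180}} = \frac{\left(- \frac{1}{237}\right) 121}{-7 - 46 \cdot 6 i \sqrt{5}} = - \frac{121}{237 \left(-7 - 276 i \sqrt{5}\right)}$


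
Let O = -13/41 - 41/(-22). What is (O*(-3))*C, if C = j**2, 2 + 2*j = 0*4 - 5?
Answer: -205065/3608 ≈ -56.836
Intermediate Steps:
j = -7/2 (j = -1 + (0*4 - 5)/2 = -1 + (0 - 5)/2 = -1 + (1/2)*(-5) = -1 - 5/2 = -7/2 ≈ -3.5000)
O = 1395/902 (O = -13*1/41 - 41*(-1/22) = -13/41 + 41/22 = 1395/902 ≈ 1.5466)
C = 49/4 (C = (-7/2)**2 = 49/4 ≈ 12.250)
(O*(-3))*C = ((1395/902)*(-3))*(49/4) = -4185/902*49/4 = -205065/3608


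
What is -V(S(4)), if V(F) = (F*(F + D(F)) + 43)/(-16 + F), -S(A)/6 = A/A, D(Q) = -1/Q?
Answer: 39/11 ≈ 3.5455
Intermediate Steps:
S(A) = -6 (S(A) = -6*A/A = -6*1 = -6)
V(F) = (43 + F*(F - 1/F))/(-16 + F) (V(F) = (F*(F - 1/F) + 43)/(-16 + F) = (43 + F*(F - 1/F))/(-16 + F))
-V(S(4)) = -(42 + (-6)**2)/(-16 - 6) = -(42 + 36)/(-22) = -(-1)*78/22 = -1*(-39/11) = 39/11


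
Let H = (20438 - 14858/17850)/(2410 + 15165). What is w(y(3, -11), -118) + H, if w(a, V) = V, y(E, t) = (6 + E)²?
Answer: -1078041737/9226875 ≈ -116.84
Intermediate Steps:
H = 10729513/9226875 (H = (20438 - 14858*1/17850)/17575 = (20438 - 437/525)*(1/17575) = (10729513/525)*(1/17575) = 10729513/9226875 ≈ 1.1629)
w(y(3, -11), -118) + H = -118 + 10729513/9226875 = -1078041737/9226875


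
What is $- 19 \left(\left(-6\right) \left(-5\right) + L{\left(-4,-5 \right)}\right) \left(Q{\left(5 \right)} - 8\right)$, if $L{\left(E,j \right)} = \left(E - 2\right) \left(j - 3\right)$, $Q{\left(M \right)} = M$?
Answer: $4446$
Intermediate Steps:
$L{\left(E,j \right)} = \left(-3 + j\right) \left(-2 + E\right)$ ($L{\left(E,j \right)} = \left(-2 + E\right) \left(-3 + j\right) = \left(-3 + j\right) \left(-2 + E\right)$)
$- 19 \left(\left(-6\right) \left(-5\right) + L{\left(-4,-5 \right)}\right) \left(Q{\left(5 \right)} - 8\right) = - 19 \left(\left(-6\right) \left(-5\right) - -48\right) \left(5 - 8\right) = - 19 \left(30 + \left(6 + 12 + 10 + 20\right)\right) \left(-3\right) = - 19 \left(30 + 48\right) \left(-3\right) = - 19 \cdot 78 \left(-3\right) = \left(-19\right) \left(-234\right) = 4446$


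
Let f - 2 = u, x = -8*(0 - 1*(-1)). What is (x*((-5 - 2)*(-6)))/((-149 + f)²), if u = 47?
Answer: -21/625 ≈ -0.033600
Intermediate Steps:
x = -8 (x = -8*(0 + 1) = -8*1 = -8)
f = 49 (f = 2 + 47 = 49)
(x*((-5 - 2)*(-6)))/((-149 + f)²) = (-8*(-5 - 2)*(-6))/((-149 + 49)²) = (-(-56)*(-6))/((-100)²) = -8*42/10000 = -336*1/10000 = -21/625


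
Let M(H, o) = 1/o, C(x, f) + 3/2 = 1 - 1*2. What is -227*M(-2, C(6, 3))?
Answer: 454/5 ≈ 90.800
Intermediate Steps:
C(x, f) = -5/2 (C(x, f) = -3/2 + (1 - 1*2) = -3/2 + (1 - 2) = -3/2 - 1 = -5/2)
-227*M(-2, C(6, 3)) = -227/(-5/2) = -227*(-2/5) = 454/5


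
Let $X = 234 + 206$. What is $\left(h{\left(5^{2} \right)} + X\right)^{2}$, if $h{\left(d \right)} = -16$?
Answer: $179776$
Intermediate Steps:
$X = 440$
$\left(h{\left(5^{2} \right)} + X\right)^{2} = \left(-16 + 440\right)^{2} = 424^{2} = 179776$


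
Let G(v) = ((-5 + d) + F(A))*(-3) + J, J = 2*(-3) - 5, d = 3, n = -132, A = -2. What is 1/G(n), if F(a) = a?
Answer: 1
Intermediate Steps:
J = -11 (J = -6 - 5 = -11)
G(v) = 1 (G(v) = ((-5 + 3) - 2)*(-3) - 11 = (-2 - 2)*(-3) - 11 = -4*(-3) - 11 = 12 - 11 = 1)
1/G(n) = 1/1 = 1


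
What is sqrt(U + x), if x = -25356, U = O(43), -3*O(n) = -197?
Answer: I*sqrt(227613)/3 ≈ 159.03*I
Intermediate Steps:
O(n) = 197/3 (O(n) = -1/3*(-197) = 197/3)
U = 197/3 ≈ 65.667
sqrt(U + x) = sqrt(197/3 - 25356) = sqrt(-75871/3) = I*sqrt(227613)/3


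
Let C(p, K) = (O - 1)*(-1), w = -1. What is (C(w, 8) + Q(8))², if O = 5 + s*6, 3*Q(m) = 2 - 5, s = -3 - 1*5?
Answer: 1849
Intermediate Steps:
s = -8 (s = -3 - 5 = -8)
Q(m) = -1 (Q(m) = (2 - 5)/3 = (⅓)*(-3) = -1)
O = -43 (O = 5 - 8*6 = 5 - 48 = -43)
C(p, K) = 44 (C(p, K) = (-43 - 1)*(-1) = -44*(-1) = 44)
(C(w, 8) + Q(8))² = (44 - 1)² = 43² = 1849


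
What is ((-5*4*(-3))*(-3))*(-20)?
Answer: 3600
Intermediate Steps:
((-5*4*(-3))*(-3))*(-20) = (-20*(-3)*(-3))*(-20) = (60*(-3))*(-20) = -180*(-20) = 3600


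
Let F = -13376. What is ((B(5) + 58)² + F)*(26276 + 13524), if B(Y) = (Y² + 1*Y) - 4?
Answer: -251536000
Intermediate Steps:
B(Y) = -4 + Y + Y² (B(Y) = (Y² + Y) - 4 = (Y + Y²) - 4 = -4 + Y + Y²)
((B(5) + 58)² + F)*(26276 + 13524) = (((-4 + 5 + 5²) + 58)² - 13376)*(26276 + 13524) = (((-4 + 5 + 25) + 58)² - 13376)*39800 = ((26 + 58)² - 13376)*39800 = (84² - 13376)*39800 = (7056 - 13376)*39800 = -6320*39800 = -251536000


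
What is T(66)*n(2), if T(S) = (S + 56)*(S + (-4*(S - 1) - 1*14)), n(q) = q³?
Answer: -203008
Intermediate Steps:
T(S) = (-10 - 3*S)*(56 + S) (T(S) = (56 + S)*(S + (-4*(-1 + S) - 14)) = (56 + S)*(S + ((4 - 4*S) - 14)) = (56 + S)*(S + (-10 - 4*S)) = (56 + S)*(-10 - 3*S) = (-10 - 3*S)*(56 + S))
T(66)*n(2) = (-560 - 178*66 - 3*66²)*2³ = (-560 - 11748 - 3*4356)*8 = (-560 - 11748 - 13068)*8 = -25376*8 = -203008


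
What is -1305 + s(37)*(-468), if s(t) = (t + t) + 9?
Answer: -40149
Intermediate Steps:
s(t) = 9 + 2*t (s(t) = 2*t + 9 = 9 + 2*t)
-1305 + s(37)*(-468) = -1305 + (9 + 2*37)*(-468) = -1305 + (9 + 74)*(-468) = -1305 + 83*(-468) = -1305 - 38844 = -40149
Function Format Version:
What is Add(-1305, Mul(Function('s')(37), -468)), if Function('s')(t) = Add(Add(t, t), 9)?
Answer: -40149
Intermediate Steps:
Function('s')(t) = Add(9, Mul(2, t)) (Function('s')(t) = Add(Mul(2, t), 9) = Add(9, Mul(2, t)))
Add(-1305, Mul(Function('s')(37), -468)) = Add(-1305, Mul(Add(9, Mul(2, 37)), -468)) = Add(-1305, Mul(Add(9, 74), -468)) = Add(-1305, Mul(83, -468)) = Add(-1305, -38844) = -40149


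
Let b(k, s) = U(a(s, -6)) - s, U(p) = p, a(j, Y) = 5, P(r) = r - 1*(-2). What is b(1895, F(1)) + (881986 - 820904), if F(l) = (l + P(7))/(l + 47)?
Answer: 1466083/24 ≈ 61087.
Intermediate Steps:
P(r) = 2 + r (P(r) = r + 2 = 2 + r)
F(l) = (9 + l)/(47 + l) (F(l) = (l + (2 + 7))/(l + 47) = (l + 9)/(47 + l) = (9 + l)/(47 + l))
b(k, s) = 5 - s
b(1895, F(1)) + (881986 - 820904) = (5 - (9 + 1)/(47 + 1)) + (881986 - 820904) = (5 - 10/48) + 61082 = (5 - 1*5/24) + 61082 = (5 - 5/24) + 61082 = 115/24 + 61082 = 1466083/24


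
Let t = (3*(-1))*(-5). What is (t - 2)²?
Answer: 169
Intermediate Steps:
t = 15 (t = -3*(-5) = 15)
(t - 2)² = (15 - 2)² = 13² = 169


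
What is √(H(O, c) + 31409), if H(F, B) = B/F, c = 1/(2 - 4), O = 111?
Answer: √1547960934/222 ≈ 177.23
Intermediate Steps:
c = -½ (c = 1/(-2) = -½ ≈ -0.50000)
√(H(O, c) + 31409) = √(-½/111 + 31409) = √(-½*1/111 + 31409) = √(-1/222 + 31409) = √(6972797/222) = √1547960934/222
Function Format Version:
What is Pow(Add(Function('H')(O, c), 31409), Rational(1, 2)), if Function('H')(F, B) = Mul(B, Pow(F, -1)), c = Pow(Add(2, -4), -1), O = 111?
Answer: Mul(Rational(1, 222), Pow(1547960934, Rational(1, 2))) ≈ 177.23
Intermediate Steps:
c = Rational(-1, 2) (c = Pow(-2, -1) = Rational(-1, 2) ≈ -0.50000)
Pow(Add(Function('H')(O, c), 31409), Rational(1, 2)) = Pow(Add(Mul(Rational(-1, 2), Pow(111, -1)), 31409), Rational(1, 2)) = Pow(Add(Mul(Rational(-1, 2), Rational(1, 111)), 31409), Rational(1, 2)) = Pow(Add(Rational(-1, 222), 31409), Rational(1, 2)) = Pow(Rational(6972797, 222), Rational(1, 2)) = Mul(Rational(1, 222), Pow(1547960934, Rational(1, 2)))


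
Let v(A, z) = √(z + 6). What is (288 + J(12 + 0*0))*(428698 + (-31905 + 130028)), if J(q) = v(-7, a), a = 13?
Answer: 151724448 + 526821*√19 ≈ 1.5402e+8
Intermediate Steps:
v(A, z) = √(6 + z)
J(q) = √19 (J(q) = √(6 + 13) = √19)
(288 + J(12 + 0*0))*(428698 + (-31905 + 130028)) = (288 + √19)*(428698 + (-31905 + 130028)) = (288 + √19)*(428698 + 98123) = (288 + √19)*526821 = 151724448 + 526821*√19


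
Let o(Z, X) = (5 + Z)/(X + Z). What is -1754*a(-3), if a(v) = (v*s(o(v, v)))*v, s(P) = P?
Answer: 5262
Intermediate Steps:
o(Z, X) = (5 + Z)/(X + Z)
a(v) = v*(5/2 + v/2) (a(v) = (v*((5 + v)/(v + v)))*v = (v*((5 + v)/((2*v))))*v = (v*((1/(2*v))*(5 + v)))*v = (v*((5 + v)/(2*v)))*v = (5/2 + v/2)*v = v*(5/2 + v/2))
-1754*a(-3) = -877*(-3)*(5 - 3) = -877*(-3)*2 = -1754*(-3) = 5262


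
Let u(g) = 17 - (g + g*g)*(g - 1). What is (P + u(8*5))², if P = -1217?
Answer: 4245825600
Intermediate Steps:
u(g) = 17 - (-1 + g)*(g + g²) (u(g) = 17 - (g + g²)*(-1 + g) = 17 - (-1 + g)*(g + g²))
(P + u(8*5))² = (-1217 + (17 + 8*5 - (8*5)³))² = (-1217 + (17 + 40 - 1*40³))² = (-1217 + (17 + 40 - 1*64000))² = (-1217 + (17 + 40 - 64000))² = (-1217 - 63943)² = (-65160)² = 4245825600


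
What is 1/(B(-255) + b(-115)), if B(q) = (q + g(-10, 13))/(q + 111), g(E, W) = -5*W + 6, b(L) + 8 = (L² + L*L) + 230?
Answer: 72/1920541 ≈ 3.7489e-5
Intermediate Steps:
b(L) = 222 + 2*L² (b(L) = -8 + ((L² + L*L) + 230) = -8 + ((L² + L²) + 230) = -8 + (2*L² + 230) = -8 + (230 + 2*L²) = 222 + 2*L²)
g(E, W) = 6 - 5*W
B(q) = (-59 + q)/(111 + q) (B(q) = (q + (6 - 5*13))/(q + 111) = (q + (6 - 65))/(111 + q) = (q - 59)/(111 + q) = (-59 + q)/(111 + q))
1/(B(-255) + b(-115)) = 1/((-59 - 255)/(111 - 255) + (222 + 2*(-115)²)) = 1/(-314/(-144) + (222 + 2*13225)) = 1/(-1/144*(-314) + (222 + 26450)) = 1/(157/72 + 26672) = 1/(1920541/72) = 72/1920541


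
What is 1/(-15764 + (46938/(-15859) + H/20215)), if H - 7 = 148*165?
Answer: -24660745/388795173709 ≈ -6.3429e-5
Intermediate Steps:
H = 24427 (H = 7 + 148*165 = 7 + 24420 = 24427)
1/(-15764 + (46938/(-15859) + H/20215)) = 1/(-15764 + (46938/(-15859) + 24427/20215)) = 1/(-15764 + (46938*(-1/15859) + 24427*(1/20215))) = 1/(-15764 + (-46938/15859 + 1879/1555)) = 1/(-15764 - 43189529/24660745) = 1/(-388795173709/24660745) = -24660745/388795173709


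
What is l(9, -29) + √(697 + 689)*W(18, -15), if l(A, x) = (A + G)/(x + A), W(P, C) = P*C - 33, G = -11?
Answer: ⅒ - 909*√154 ≈ -11280.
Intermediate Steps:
W(P, C) = -33 + C*P (W(P, C) = C*P - 33 = -33 + C*P)
l(A, x) = (-11 + A)/(A + x) (l(A, x) = (A - 11)/(x + A) = (-11 + A)/(A + x))
l(9, -29) + √(697 + 689)*W(18, -15) = (-11 + 9)/(9 - 29) + √(697 + 689)*(-33 - 15*18) = -2/(-20) + √1386*(-33 - 270) = -1/20*(-2) + (3*√154)*(-303) = ⅒ - 909*√154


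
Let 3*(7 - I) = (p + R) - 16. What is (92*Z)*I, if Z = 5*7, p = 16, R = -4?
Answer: 80500/3 ≈ 26833.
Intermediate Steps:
Z = 35
I = 25/3 (I = 7 - ((16 - 4) - 16)/3 = 7 - (12 - 16)/3 = 7 - 1/3*(-4) = 7 + 4/3 = 25/3 ≈ 8.3333)
(92*Z)*I = (92*35)*(25/3) = 3220*(25/3) = 80500/3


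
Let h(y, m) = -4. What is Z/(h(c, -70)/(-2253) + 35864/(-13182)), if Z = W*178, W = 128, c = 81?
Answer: -1174762264/140189 ≈ -8379.8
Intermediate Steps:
Z = 22784 (Z = 128*178 = 22784)
Z/(h(c, -70)/(-2253) + 35864/(-13182)) = 22784/(-4/(-2253) + 35864/(-13182)) = 22784/(-4*(-1/2253) + 35864*(-1/13182)) = 22784/(4/2253 - 17932/6591) = 22784/(-4486048/1649947) = 22784*(-1649947/4486048) = -1174762264/140189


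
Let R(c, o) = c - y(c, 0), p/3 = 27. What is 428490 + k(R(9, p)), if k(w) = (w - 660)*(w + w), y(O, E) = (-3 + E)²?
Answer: 428490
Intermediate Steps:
p = 81 (p = 3*27 = 81)
R(c, o) = -9 + c (R(c, o) = c - (-3 + 0)² = c - 1*(-3)² = c - 1*9 = c - 9 = -9 + c)
k(w) = 2*w*(-660 + w) (k(w) = (-660 + w)*(2*w) = 2*w*(-660 + w))
428490 + k(R(9, p)) = 428490 + 2*(-9 + 9)*(-660 + (-9 + 9)) = 428490 + 2*0*(-660 + 0) = 428490 + 2*0*(-660) = 428490 + 0 = 428490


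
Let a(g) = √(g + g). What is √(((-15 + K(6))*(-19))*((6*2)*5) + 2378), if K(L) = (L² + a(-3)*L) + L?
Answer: √(-28402 - 6840*I*√6) ≈ 47.82 - 175.18*I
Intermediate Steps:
a(g) = √2*√g (a(g) = √(2*g) = √2*√g)
K(L) = L + L² + I*L*√6 (K(L) = (L² + (√2*√(-3))*L) + L = (L² + (√2*(I*√3))*L) + L = (L² + (I*√6)*L) + L = (L² + I*L*√6) + L = L + L² + I*L*√6)
√(((-15 + K(6))*(-19))*((6*2)*5) + 2378) = √(((-15 + 6*(1 + 6 + I*√6))*(-19))*((6*2)*5) + 2378) = √(((-15 + 6*(7 + I*√6))*(-19))*(12*5) + 2378) = √(((-15 + (42 + 6*I*√6))*(-19))*60 + 2378) = √(((27 + 6*I*√6)*(-19))*60 + 2378) = √((-513 - 114*I*√6)*60 + 2378) = √((-30780 - 6840*I*√6) + 2378) = √(-28402 - 6840*I*√6)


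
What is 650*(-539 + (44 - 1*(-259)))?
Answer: -153400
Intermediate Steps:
650*(-539 + (44 - 1*(-259))) = 650*(-539 + (44 + 259)) = 650*(-539 + 303) = 650*(-236) = -153400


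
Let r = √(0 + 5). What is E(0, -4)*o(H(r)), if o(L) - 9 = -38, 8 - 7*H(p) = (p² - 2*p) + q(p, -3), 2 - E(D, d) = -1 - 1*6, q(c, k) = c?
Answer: -261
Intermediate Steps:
r = √5 ≈ 2.2361
E(D, d) = 9 (E(D, d) = 2 - (-1 - 1*6) = 2 - (-1 - 6) = 2 - 1*(-7) = 2 + 7 = 9)
H(p) = 8/7 - p²/7 + p/7 (H(p) = 8/7 - ((p² - 2*p) + p)/7 = 8/7 - (p² - p)/7 = 8/7 + (-p²/7 + p/7) = 8/7 - p²/7 + p/7)
o(L) = -29 (o(L) = 9 - 38 = -29)
E(0, -4)*o(H(r)) = 9*(-29) = -261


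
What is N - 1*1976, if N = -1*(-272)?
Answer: -1704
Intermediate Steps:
N = 272
N - 1*1976 = 272 - 1*1976 = 272 - 1976 = -1704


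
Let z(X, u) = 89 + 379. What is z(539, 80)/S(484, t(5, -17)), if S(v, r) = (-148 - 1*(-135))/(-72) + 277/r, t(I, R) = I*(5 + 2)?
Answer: 1179360/20399 ≈ 57.815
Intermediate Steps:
z(X, u) = 468
t(I, R) = 7*I (t(I, R) = I*7 = 7*I)
S(v, r) = 13/72 + 277/r (S(v, r) = (-148 + 135)*(-1/72) + 277/r = -13*(-1/72) + 277/r = 13/72 + 277/r)
z(539, 80)/S(484, t(5, -17)) = 468/(13/72 + 277/((7*5))) = 468/(13/72 + 277/35) = 468/(20399/2520) = 468*(2520/20399) = 1179360/20399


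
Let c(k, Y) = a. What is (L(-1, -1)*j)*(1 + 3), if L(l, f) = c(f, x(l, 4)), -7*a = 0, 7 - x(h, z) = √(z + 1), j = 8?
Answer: 0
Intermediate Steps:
x(h, z) = 7 - √(1 + z) (x(h, z) = 7 - √(z + 1) = 7 - √(1 + z))
a = 0 (a = -⅐*0 = 0)
c(k, Y) = 0
L(l, f) = 0
(L(-1, -1)*j)*(1 + 3) = (0*8)*(1 + 3) = 0*4 = 0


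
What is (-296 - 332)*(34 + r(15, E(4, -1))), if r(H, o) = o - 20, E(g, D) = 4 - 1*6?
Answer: -7536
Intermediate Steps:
E(g, D) = -2 (E(g, D) = 4 - 6 = -2)
r(H, o) = -20 + o
(-296 - 332)*(34 + r(15, E(4, -1))) = (-296 - 332)*(34 + (-20 - 2)) = -628*(34 - 22) = -628*12 = -7536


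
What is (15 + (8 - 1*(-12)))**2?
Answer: 1225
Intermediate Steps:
(15 + (8 - 1*(-12)))**2 = (15 + (8 + 12))**2 = (15 + 20)**2 = 35**2 = 1225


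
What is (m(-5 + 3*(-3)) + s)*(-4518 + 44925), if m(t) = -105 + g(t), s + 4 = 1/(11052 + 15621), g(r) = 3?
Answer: -38081402053/8891 ≈ -4.2831e+6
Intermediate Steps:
s = -106691/26673 (s = -4 + 1/(11052 + 15621) = -4 + 1/26673 = -106691/26673 ≈ -4.0000)
m(t) = -102 (m(t) = -105 + 3 = -102)
(m(-5 + 3*(-3)) + s)*(-4518 + 44925) = (-102 - 106691/26673)*(-4518 + 44925) = -2827337/26673*40407 = -38081402053/8891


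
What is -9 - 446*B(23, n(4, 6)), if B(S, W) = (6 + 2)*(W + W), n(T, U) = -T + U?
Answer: -14281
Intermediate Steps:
n(T, U) = U - T
B(S, W) = 16*W (B(S, W) = 8*(2*W) = 16*W)
-9 - 446*B(23, n(4, 6)) = -9 - 7136*(6 - 1*4) = -9 - 7136*(6 - 4) = -9 - 7136*2 = -9 - 446*32 = -9 - 14272 = -14281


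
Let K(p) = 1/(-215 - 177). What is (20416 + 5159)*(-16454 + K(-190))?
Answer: -164957957175/392 ≈ -4.2081e+8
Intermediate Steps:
K(p) = -1/392 (K(p) = 1/(-392) = -1/392)
(20416 + 5159)*(-16454 + K(-190)) = (20416 + 5159)*(-16454 - 1/392) = 25575*(-6449969/392) = -164957957175/392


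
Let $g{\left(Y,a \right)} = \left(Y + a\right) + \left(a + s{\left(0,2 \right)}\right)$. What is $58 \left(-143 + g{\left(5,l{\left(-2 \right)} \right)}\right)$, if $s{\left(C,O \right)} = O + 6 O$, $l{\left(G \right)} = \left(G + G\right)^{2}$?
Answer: $-5336$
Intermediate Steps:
$l{\left(G \right)} = 4 G^{2}$ ($l{\left(G \right)} = \left(2 G\right)^{2} = 4 G^{2}$)
$s{\left(C,O \right)} = 7 O$
$g{\left(Y,a \right)} = 14 + Y + 2 a$ ($g{\left(Y,a \right)} = \left(Y + a\right) + \left(a + 7 \cdot 2\right) = \left(Y + a\right) + \left(a + 14\right) = \left(Y + a\right) + \left(14 + a\right) = 14 + Y + 2 a$)
$58 \left(-143 + g{\left(5,l{\left(-2 \right)} \right)}\right) = 58 \left(-143 + \left(14 + 5 + 2 \cdot 4 \left(-2\right)^{2}\right)\right) = 58 \left(-143 + \left(14 + 5 + 2 \cdot 4 \cdot 4\right)\right) = 58 \left(-143 + \left(14 + 5 + 2 \cdot 16\right)\right) = 58 \left(-143 + \left(14 + 5 + 32\right)\right) = 58 \left(-143 + 51\right) = 58 \left(-92\right) = -5336$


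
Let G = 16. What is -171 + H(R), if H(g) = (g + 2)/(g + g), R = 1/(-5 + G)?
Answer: -319/2 ≈ -159.50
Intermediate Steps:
R = 1/11 (R = 1/(-5 + 16) = 1/11 ≈ 0.090909)
H(g) = (2 + g)/(2*g) (H(g) = (2 + g)/((2*g)) = (2 + g)*(1/(2*g)) = (2 + g)/(2*g))
-171 + H(R) = -171 + (2 + 1/11)/(2*(1/11)) = -171 + (1/2)*11*(23/11) = -171 + 23/2 = -319/2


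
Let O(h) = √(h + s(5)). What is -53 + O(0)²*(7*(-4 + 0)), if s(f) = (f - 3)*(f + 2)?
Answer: -445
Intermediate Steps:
s(f) = (-3 + f)*(2 + f)
O(h) = √(14 + h) (O(h) = √(h + (-6 + 5² - 1*5)) = √(h + (-6 + 25 - 5)) = √(h + 14) = √(14 + h))
-53 + O(0)²*(7*(-4 + 0)) = -53 + (√(14 + 0))²*(7*(-4 + 0)) = -53 + (√14)²*(7*(-4)) = -53 + 14*(-28) = -53 - 392 = -445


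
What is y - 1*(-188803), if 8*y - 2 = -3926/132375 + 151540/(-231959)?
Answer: 11594618566727429/61411145250 ≈ 1.8880e+5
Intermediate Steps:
y = 10110091679/61411145250 (y = ¼ + (-3926/132375 + 151540/(-231959))/8 = ¼ + (-3926*1/132375 + 151540*(-1/231959))/8 = ¼ + (-3926/132375 - 151540/231959)/8 = ¼ + (⅛)*(-20970778534/30705572625) = ¼ - 10485389267/122822290500 = 10110091679/61411145250 ≈ 0.16463)
y - 1*(-188803) = 10110091679/61411145250 - 1*(-188803) = 10110091679/61411145250 + 188803 = 11594618566727429/61411145250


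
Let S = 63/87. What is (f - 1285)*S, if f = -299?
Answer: -33264/29 ≈ -1147.0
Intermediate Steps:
S = 21/29 (S = 63*(1/87) = 21/29 ≈ 0.72414)
(f - 1285)*S = (-299 - 1285)*(21/29) = -1584*21/29 = -33264/29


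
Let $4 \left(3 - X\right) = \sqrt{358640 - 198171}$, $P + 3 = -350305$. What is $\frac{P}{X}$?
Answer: $\frac{16814784}{160325} + \frac{1401232 \sqrt{160469}}{160325} \approx 3606.0$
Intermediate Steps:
$P = -350308$ ($P = -3 - 350305 = -350308$)
$X = 3 - \frac{\sqrt{160469}}{4}$ ($X = 3 - \frac{\sqrt{358640 - 198171}}{4} = 3 - \frac{\sqrt{160469}}{4} \approx -97.146$)
$\frac{P}{X} = - \frac{350308}{3 - \frac{\sqrt{160469}}{4}}$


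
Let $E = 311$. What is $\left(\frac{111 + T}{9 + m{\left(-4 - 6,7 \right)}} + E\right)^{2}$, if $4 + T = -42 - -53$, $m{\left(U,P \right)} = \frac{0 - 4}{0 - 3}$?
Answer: $\frac{99900025}{961} \approx 1.0395 \cdot 10^{5}$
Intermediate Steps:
$m{\left(U,P \right)} = \frac{4}{3}$ ($m{\left(U,P \right)} = - \frac{4}{-3} = \left(-4\right) \left(- \frac{1}{3}\right) = \frac{4}{3}$)
$T = 7$ ($T = -4 - -11 = -4 + \left(-42 + 53\right) = -4 + 11 = 7$)
$\left(\frac{111 + T}{9 + m{\left(-4 - 6,7 \right)}} + E\right)^{2} = \left(\frac{111 + 7}{9 + \frac{4}{3}} + 311\right)^{2} = \left(\frac{118}{\frac{31}{3}} + 311\right)^{2} = \left(118 \cdot \frac{3}{31} + 311\right)^{2} = \left(\frac{354}{31} + 311\right)^{2} = \left(\frac{9995}{31}\right)^{2} = \frac{99900025}{961}$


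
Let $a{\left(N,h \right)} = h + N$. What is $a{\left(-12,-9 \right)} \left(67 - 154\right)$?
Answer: $1827$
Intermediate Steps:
$a{\left(N,h \right)} = N + h$
$a{\left(-12,-9 \right)} \left(67 - 154\right) = \left(-12 - 9\right) \left(67 - 154\right) = \left(-21\right) \left(-87\right) = 1827$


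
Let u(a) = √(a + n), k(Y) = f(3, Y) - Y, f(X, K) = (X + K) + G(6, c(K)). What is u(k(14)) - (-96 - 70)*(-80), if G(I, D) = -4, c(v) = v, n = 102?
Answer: -13280 + √101 ≈ -13270.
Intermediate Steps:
f(X, K) = -4 + K + X (f(X, K) = (X + K) - 4 = (K + X) - 4 = -4 + K + X)
k(Y) = -1 (k(Y) = (-4 + Y + 3) - Y = (-1 + Y) - Y = -1)
u(a) = √(102 + a) (u(a) = √(a + 102) = √(102 + a))
u(k(14)) - (-96 - 70)*(-80) = √(102 - 1) - (-96 - 70)*(-80) = √101 - (-166)*(-80) = √101 - 1*13280 = √101 - 13280 = -13280 + √101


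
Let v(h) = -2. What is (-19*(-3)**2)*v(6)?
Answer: 342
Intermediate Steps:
(-19*(-3)**2)*v(6) = -19*(-3)**2*(-2) = -19*9*(-2) = -171*(-2) = 342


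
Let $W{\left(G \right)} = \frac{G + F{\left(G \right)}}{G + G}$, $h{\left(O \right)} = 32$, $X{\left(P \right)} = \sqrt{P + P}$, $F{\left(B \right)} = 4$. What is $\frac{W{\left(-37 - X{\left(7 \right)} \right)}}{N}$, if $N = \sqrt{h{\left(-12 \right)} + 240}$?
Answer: $\frac{\sqrt{238}}{46070} + \frac{71 \sqrt{17}}{10840} \approx 0.02734$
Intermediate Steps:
$X{\left(P \right)} = \sqrt{2} \sqrt{P}$ ($X{\left(P \right)} = \sqrt{2 P} = \sqrt{2} \sqrt{P}$)
$N = 4 \sqrt{17}$ ($N = \sqrt{32 + 240} = \sqrt{272} = 4 \sqrt{17} \approx 16.492$)
$W{\left(G \right)} = \frac{4 + G}{2 G}$ ($W{\left(G \right)} = \frac{G + 4}{G + G} = \frac{4 + G}{2 G}$)
$\frac{W{\left(-37 - X{\left(7 \right)} \right)}}{N} = \frac{\frac{1}{2} \frac{1}{-37 - \sqrt{2} \sqrt{7}} \left(4 - \left(37 + \sqrt{2} \sqrt{7}\right)\right)}{4 \sqrt{17}} = \frac{4 - \left(37 + \sqrt{14}\right)}{2 \left(-37 - \sqrt{14}\right)} \frac{\sqrt{17}}{68} = \frac{-33 - \sqrt{14}}{2 \left(-37 - \sqrt{14}\right)} \frac{\sqrt{17}}{68} = \frac{\sqrt{17} \left(-33 - \sqrt{14}\right)}{136 \left(-37 - \sqrt{14}\right)}$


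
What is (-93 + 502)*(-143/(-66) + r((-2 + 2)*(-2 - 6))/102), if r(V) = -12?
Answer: 85481/102 ≈ 838.05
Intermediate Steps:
(-93 + 502)*(-143/(-66) + r((-2 + 2)*(-2 - 6))/102) = (-93 + 502)*(-143/(-66) - 12/102) = 409*(-143*(-1/66) - 12*1/102) = 409*(13/6 - 2/17) = 409*(209/102) = 85481/102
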